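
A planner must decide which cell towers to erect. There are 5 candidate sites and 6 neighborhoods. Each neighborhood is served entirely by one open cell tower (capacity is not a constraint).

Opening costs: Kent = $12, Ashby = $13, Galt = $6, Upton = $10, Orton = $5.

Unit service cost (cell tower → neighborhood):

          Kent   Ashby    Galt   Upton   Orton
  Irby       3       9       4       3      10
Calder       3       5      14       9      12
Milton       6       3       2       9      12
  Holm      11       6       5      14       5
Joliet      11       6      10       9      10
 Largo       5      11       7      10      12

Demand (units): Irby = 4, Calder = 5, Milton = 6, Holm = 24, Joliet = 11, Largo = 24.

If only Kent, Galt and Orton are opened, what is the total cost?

Total cost: 412

Each neighborhood is assigned to its cheapest site among the open ones.
{Kent, Galt, Orton}: Irby→Kent 3·4=12, Calder→Kent 3·5=15, Milton→Galt 2·6=12, Holm→Galt 5·24=120, Joliet→Galt 10·11=110, Largo→Kent 5·24=120. Service 389; fixed 23; total 412.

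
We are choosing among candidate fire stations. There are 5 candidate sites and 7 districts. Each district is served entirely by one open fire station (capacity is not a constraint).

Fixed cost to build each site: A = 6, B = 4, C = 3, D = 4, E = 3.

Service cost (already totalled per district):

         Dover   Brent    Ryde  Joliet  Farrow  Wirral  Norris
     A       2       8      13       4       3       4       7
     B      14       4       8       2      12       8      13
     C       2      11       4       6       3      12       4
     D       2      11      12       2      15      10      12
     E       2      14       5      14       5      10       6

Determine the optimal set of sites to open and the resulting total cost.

Open B and C; minimum total cost 34.

For any fixed open set, each district goes to its cheapest open site; total = fixed + service.
{B, C}: Dover→C 2, Brent→B 4, Ryde→C 4, Joliet→B 2, Farrow→C 3, Wirral→B 8, Norris→C 4. Service 27; fixed 7; total 34.
{A, B, C}: service 23 + fixed 13 = 36
{B, C, E}: service 27 + fixed 10 = 37
{A, B, C, D, E}: Dover→A 2, Brent→B 4, Ryde→C 4, Joliet→B 2, Farrow→A 3, Wirral→A 4, Norris→C 4. Service 23; fixed 20; total 43.
No other subset beats 34.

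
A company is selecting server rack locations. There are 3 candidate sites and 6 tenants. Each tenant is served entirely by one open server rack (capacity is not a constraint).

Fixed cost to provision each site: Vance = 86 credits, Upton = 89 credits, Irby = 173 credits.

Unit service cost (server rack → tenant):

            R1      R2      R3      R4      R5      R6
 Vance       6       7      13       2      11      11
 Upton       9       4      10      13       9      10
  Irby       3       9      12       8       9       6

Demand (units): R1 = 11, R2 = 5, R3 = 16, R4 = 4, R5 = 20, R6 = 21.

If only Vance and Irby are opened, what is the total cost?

Total cost: 833

Each tenant is assigned to its cheapest site among the open ones.
{Vance, Irby}: R1→Irby 3·11=33, R2→Vance 7·5=35, R3→Irby 12·16=192, R4→Vance 2·4=8, R5→Irby 9·20=180, R6→Irby 6·21=126. Service 574; fixed 259; total 833.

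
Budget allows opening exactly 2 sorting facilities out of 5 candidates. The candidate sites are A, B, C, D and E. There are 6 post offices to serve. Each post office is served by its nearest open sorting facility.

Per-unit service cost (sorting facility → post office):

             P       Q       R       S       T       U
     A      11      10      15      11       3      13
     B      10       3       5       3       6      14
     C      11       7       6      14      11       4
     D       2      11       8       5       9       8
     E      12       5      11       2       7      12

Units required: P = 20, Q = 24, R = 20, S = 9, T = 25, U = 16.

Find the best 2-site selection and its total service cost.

With exactly 2 open, each post office uses its cheapest among the chosen.
{B, D}: P→D 2·20=40, Q→B 3·24=72, R→B 5·20=100, S→B 3·9=27, T→B 6·25=150, U→D 8·16=128. Service cost 517.
{B, C}: service cost 613
{D, E}: service cost 641
Among all 10 size-2 choices, {B, D} is lowest.

Choose B and D; total service cost 517.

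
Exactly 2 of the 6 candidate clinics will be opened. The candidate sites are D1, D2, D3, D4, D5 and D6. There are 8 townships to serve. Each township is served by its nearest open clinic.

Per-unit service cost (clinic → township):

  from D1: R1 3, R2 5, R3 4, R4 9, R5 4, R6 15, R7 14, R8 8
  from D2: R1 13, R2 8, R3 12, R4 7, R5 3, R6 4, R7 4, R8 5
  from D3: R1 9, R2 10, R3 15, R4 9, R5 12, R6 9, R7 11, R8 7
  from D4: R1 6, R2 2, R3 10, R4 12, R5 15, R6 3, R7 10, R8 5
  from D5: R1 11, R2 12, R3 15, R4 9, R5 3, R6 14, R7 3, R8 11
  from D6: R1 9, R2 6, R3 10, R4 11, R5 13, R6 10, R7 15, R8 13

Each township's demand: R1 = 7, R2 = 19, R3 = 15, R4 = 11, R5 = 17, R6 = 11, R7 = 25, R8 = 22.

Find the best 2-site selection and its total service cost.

Choose D1 and D2; total service cost 558.

With exactly 2 open, each township uses its cheapest among the chosen.
{D1, D2}: R1→D1 3·7=21, R2→D1 5·19=95, R3→D1 4·15=60, R4→D2 7·11=77, R5→D2 3·17=51, R6→D2 4·11=44, R7→D2 4·25=100, R8→D2 5·22=110. Service cost 558.
{D4, D5}: service cost 598
{D2, D4}: service cost 601
Among all 15 size-2 choices, {D1, D2} is lowest.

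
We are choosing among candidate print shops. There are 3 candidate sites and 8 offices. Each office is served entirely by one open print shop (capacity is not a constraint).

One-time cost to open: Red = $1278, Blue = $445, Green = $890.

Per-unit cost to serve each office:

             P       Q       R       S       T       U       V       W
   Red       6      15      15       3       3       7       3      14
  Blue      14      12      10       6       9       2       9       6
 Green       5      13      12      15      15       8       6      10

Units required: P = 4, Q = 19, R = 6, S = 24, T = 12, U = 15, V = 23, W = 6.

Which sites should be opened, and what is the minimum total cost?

For any fixed open set, each office goes to its cheapest open site; total = fixed + service.
{Blue}: P→Blue 14·4=56, Q→Blue 12·19=228, R→Blue 10·6=60, S→Blue 6·24=144, T→Blue 9·12=108, U→Blue 2·15=30, V→Blue 9·23=207, W→Blue 6·6=36. Service 869; fixed 445; total 1314.
{Red}: service 765 + fixed 1278 = 2043
{Green}: P→Green 5·4=20, Q→Green 13·19=247, R→Green 12·6=72, S→Green 15·24=360, T→Green 15·12=180, U→Green 8·15=120, V→Green 6·23=138, W→Green 10·6=60. Service 1197; fixed 890; total 2087.
{Red, Blue, Green}: service 551 + fixed 2613 = 3164
No other subset beats 1314.

Open Blue only; minimum total cost 1314.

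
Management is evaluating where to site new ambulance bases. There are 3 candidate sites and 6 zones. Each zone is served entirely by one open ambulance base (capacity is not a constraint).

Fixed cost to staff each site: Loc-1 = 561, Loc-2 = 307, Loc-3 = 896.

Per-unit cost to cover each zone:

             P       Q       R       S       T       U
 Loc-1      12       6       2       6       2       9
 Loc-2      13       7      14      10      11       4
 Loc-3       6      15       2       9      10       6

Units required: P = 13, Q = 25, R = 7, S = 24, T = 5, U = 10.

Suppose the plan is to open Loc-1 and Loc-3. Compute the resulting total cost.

Total cost: 1913

Each zone is assigned to its cheapest site among the open ones.
{Loc-1, Loc-3}: P→Loc-3 6·13=78, Q→Loc-1 6·25=150, R→Loc-1 2·7=14, S→Loc-1 6·24=144, T→Loc-1 2·5=10, U→Loc-3 6·10=60. Service 456; fixed 1457; total 1913.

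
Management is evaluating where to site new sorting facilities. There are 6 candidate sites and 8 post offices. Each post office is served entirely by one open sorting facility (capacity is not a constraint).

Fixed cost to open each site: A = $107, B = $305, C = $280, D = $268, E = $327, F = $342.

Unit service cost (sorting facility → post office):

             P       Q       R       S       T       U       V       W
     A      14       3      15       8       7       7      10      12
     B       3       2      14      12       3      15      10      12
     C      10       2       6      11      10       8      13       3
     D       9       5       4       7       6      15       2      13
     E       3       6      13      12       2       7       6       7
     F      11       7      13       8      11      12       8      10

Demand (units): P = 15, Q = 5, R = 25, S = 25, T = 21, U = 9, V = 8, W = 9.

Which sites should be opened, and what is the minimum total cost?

For any fixed open set, each post office goes to its cheapest open site; total = fixed + service.
{D}: P→D 9·15=135, Q→D 5·5=25, R→D 4·25=100, S→D 7·25=175, T→D 6·21=126, U→D 15·9=135, V→D 2·8=16, W→D 13·9=117. Service 829; fixed 268; total 1097.
{A, D}: P→D 9·15=135, Q→A 3·5=15, R→D 4·25=100, S→D 7·25=175, T→D 6·21=126, U→A 7·9=63, V→D 2·8=16, W→A 12·9=108. Service 738; fixed 375; total 1113.
{D, E}: service 529 + fixed 595 = 1124
{A, B, C, D, E, F}: service 478 + fixed 1629 = 2107
No other subset beats 1097.

Open D only; minimum total cost 1097.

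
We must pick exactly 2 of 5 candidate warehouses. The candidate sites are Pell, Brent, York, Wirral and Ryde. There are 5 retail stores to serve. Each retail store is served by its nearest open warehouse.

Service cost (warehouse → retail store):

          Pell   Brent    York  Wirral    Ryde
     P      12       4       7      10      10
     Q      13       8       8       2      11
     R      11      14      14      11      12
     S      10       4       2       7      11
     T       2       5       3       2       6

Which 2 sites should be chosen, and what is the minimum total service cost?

Choose Brent and Wirral; total service cost 23.

With exactly 2 open, each retail store uses its cheapest among the chosen.
{Brent, Wirral}: P→Brent 4, Q→Wirral 2, R→Wirral 11, S→Brent 4, T→Wirral 2. Service cost 23.
{York, Wirral}: service cost 24
{Pell, Brent}: service cost 29
Among all 10 size-2 choices, {Brent, Wirral} is lowest.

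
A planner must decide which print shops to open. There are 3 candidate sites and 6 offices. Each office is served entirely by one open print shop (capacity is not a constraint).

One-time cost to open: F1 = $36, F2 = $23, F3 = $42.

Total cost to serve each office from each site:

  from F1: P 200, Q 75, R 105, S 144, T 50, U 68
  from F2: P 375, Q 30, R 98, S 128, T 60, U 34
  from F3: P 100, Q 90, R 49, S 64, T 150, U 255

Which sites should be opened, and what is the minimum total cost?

For any fixed open set, each office goes to its cheapest open site; total = fixed + service.
{F2, F3}: P→F3 100, Q→F2 30, R→F3 49, S→F3 64, T→F2 60, U→F2 34. Service 337; fixed 65; total 402.
{F1, F2, F3}: service 327 + fixed 101 = 428
{F1, F3}: P→F3 100, Q→F1 75, R→F3 49, S→F3 64, T→F1 50, U→F1 68. Service 406; fixed 78; total 484.
{F2}: service 725 + fixed 23 = 748
No other subset beats 402.

Open F2 and F3; minimum total cost 402.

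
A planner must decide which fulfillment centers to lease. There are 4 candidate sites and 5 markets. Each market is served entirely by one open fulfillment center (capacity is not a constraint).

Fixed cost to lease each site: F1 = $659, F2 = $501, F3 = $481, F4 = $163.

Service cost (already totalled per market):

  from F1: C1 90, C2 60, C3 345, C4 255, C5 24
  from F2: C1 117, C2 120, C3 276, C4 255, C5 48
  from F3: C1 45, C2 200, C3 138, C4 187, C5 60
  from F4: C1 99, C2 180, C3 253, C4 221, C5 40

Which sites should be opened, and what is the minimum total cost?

For any fixed open set, each market goes to its cheapest open site; total = fixed + service.
{F4}: C1→F4 99, C2→F4 180, C3→F4 253, C4→F4 221, C5→F4 40. Service 793; fixed 163; total 956.
{F3}: service 630 + fixed 481 = 1111
{F3, F4}: service 590 + fixed 644 = 1234
{F1, F2, F3, F4}: C1→F3 45, C2→F1 60, C3→F3 138, C4→F3 187, C5→F1 24. Service 454; fixed 1804; total 2258.
No other subset beats 956.

Open F4 only; minimum total cost 956.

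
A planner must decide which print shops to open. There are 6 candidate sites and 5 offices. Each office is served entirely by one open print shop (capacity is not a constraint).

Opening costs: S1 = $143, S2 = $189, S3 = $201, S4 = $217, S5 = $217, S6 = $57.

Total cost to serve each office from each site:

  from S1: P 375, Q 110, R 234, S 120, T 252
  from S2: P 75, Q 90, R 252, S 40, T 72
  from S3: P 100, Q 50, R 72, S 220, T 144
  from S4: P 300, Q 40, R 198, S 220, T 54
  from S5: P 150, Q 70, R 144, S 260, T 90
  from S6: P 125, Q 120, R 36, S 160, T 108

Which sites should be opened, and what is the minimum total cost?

Open S2 and S6; minimum total cost 559.

For any fixed open set, each office goes to its cheapest open site; total = fixed + service.
{S2, S6}: P→S2 75, Q→S2 90, R→S6 36, S→S2 40, T→S2 72. Service 313; fixed 246; total 559.
{S6}: service 549 + fixed 57 = 606
{S4, S6}: service 415 + fixed 274 = 689
{S1, S2, S3, S4, S5, S6}: service 245 + fixed 1024 = 1269
No other subset beats 559.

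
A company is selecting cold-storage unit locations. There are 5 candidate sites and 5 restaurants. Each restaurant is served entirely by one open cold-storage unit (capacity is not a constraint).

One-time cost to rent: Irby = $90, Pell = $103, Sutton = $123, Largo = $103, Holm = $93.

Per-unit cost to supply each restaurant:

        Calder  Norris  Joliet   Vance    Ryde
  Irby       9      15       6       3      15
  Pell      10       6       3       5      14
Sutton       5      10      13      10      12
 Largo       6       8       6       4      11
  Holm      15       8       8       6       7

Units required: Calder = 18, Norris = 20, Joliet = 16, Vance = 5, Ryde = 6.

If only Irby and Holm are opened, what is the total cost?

Total cost: 658

Each restaurant is assigned to its cheapest site among the open ones.
{Irby, Holm}: Calder→Irby 9·18=162, Norris→Holm 8·20=160, Joliet→Irby 6·16=96, Vance→Irby 3·5=15, Ryde→Holm 7·6=42. Service 475; fixed 183; total 658.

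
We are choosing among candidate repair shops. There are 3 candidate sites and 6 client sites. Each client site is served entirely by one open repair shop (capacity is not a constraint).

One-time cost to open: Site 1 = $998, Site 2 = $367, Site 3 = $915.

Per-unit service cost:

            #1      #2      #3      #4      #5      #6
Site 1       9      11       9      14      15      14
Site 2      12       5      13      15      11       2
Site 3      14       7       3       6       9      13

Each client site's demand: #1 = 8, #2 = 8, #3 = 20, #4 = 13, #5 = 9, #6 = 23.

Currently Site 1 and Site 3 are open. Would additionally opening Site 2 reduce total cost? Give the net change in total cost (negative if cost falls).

Current service cost with {Site 1, Site 3}: 646.
Adding Site 2: each client site re-picks its cheapest; new service cost 377, saving 269.
Extra fixed cost: 367. Net change = 367 − 269 = 98.
(Totals: 2559 → 2657.)

No — net change +98 (cost rises by 98).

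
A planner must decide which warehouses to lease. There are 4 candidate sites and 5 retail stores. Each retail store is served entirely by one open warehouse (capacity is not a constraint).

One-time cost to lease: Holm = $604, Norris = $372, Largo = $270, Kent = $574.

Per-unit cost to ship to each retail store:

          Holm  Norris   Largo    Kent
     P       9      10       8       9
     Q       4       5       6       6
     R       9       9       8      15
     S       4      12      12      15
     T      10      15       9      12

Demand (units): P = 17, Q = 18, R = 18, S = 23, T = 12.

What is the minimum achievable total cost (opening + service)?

Minimum total cost: 1042

For any fixed open set, each retail store goes to its cheapest open site; total = fixed + service.
{Largo}: P→Largo 8·17=136, Q→Largo 6·18=108, R→Largo 8·18=144, S→Largo 12·23=276, T→Largo 9·12=108. Service 772; fixed 270; total 1042.
{Holm}: P→Holm 9·17=153, Q→Holm 4·18=72, R→Holm 9·18=162, S→Holm 4·23=92, T→Holm 10·12=120. Service 599; fixed 604; total 1203.
{Norris}: service 878 + fixed 372 = 1250
{Holm, Norris, Largo, Kent}: service 552 + fixed 1820 = 2372
No other subset beats 1042.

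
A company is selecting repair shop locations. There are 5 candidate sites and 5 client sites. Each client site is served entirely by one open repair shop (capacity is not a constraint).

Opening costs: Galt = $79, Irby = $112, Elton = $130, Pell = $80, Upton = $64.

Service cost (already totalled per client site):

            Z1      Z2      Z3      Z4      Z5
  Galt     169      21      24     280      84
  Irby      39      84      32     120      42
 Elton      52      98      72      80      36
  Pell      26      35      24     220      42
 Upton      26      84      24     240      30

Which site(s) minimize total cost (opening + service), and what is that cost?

For any fixed open set, each client site goes to its cheapest open site; total = fixed + service.
{Elton, Pell}: Z1→Pell 26, Z2→Pell 35, Z3→Pell 24, Z4→Elton 80, Z5→Elton 36. Service 201; fixed 210; total 411.
{Galt, Elton}: service 213 + fixed 209 = 422
{Pell}: service 347 + fixed 80 = 427
{Galt, Irby, Elton, Pell, Upton}: service 181 + fixed 465 = 646
No other subset beats 411.

Open Elton and Pell; minimum total cost 411.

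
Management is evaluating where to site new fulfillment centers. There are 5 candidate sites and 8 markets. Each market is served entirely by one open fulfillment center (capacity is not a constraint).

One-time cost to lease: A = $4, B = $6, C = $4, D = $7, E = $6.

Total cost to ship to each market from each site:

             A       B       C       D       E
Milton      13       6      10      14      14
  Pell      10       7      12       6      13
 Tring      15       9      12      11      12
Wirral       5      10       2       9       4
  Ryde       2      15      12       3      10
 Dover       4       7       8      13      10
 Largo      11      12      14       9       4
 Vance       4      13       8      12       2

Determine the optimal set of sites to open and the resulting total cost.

Open A, B and E; minimum total cost 54.

For any fixed open set, each market goes to its cheapest open site; total = fixed + service.
{A, B, E}: Milton→B 6, Pell→B 7, Tring→B 9, Wirral→E 4, Ryde→A 2, Dover→A 4, Largo→E 4, Vance→E 2. Service 38; fixed 16; total 54.
{A, B, C, E}: Milton→B 6, Pell→B 7, Tring→B 9, Wirral→C 2, Ryde→A 2, Dover→A 4, Largo→E 4, Vance→E 2. Service 36; fixed 20; total 56.
{A, B}: Milton→B 6, Pell→B 7, Tring→B 9, Wirral→A 5, Ryde→A 2, Dover→A 4, Largo→A 11, Vance→A 4. Service 48; fixed 10; total 58.
{A, B, C, D, E}: Milton→B 6, Pell→D 6, Tring→B 9, Wirral→C 2, Ryde→A 2, Dover→A 4, Largo→E 4, Vance→E 2. Service 35; fixed 27; total 62.
No other subset beats 54.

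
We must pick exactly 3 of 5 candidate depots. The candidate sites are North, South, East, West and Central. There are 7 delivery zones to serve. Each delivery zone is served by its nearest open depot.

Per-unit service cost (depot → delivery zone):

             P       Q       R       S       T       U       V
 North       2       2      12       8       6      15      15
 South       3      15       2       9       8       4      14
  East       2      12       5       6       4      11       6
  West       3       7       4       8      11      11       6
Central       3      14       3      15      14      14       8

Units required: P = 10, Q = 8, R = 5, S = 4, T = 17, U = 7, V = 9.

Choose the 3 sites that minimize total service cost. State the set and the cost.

With exactly 3 open, each delivery zone uses its cheapest among the chosen.
{North, South, East}: P→North 2·10=20, Q→North 2·8=16, R→South 2·5=10, S→East 6·4=24, T→East 4·17=68, U→South 4·7=28, V→East 6·9=54. Service cost 220.
{South, East, West}: service cost 260
{North, South, West}: service cost 262
Among all 10 size-3 choices, {North, South, East} is lowest.

Choose North, South and East; total service cost 220.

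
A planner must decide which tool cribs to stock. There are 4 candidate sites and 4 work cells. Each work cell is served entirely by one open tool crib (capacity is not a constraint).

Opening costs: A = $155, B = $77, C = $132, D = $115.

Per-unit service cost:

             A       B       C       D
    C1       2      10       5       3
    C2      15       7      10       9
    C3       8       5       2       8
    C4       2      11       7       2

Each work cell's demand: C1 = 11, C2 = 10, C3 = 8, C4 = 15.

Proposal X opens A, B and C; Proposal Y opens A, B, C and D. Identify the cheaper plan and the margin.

Proposal X: {A, B, C}: C1→A 2·11=22, C2→B 7·10=70, C3→C 2·8=16, C4→A 2·15=30. Service 138; fixed 364; total 502.
Proposal Y: {A, B, C, D}: C1→A 2·11=22, C2→B 7·10=70, C3→C 2·8=16, C4→A 2·15=30. Service 138; fixed 479; total 617.
Difference: |502 − 617| = 115.

Proposal X is cheaper by 115.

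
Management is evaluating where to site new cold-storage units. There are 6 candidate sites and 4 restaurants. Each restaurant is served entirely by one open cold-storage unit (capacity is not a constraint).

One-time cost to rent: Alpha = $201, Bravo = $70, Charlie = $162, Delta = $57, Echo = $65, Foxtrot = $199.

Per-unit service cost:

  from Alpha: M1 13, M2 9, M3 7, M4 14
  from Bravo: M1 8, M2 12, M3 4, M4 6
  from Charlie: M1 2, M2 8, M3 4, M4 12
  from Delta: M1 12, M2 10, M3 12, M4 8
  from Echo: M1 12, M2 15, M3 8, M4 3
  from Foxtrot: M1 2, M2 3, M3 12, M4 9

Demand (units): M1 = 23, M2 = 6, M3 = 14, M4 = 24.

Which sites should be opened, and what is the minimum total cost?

For any fixed open set, each restaurant goes to its cheapest open site; total = fixed + service.
{Charlie, Echo}: M1→Charlie 2·23=46, M2→Charlie 8·6=48, M3→Charlie 4·14=56, M4→Echo 3·24=72. Service 222; fixed 227; total 449.
{Charlie, Delta, Echo}: service 222 + fixed 284 = 506
{Echo, Foxtrot}: M1→Foxtrot 2·23=46, M2→Foxtrot 3·6=18, M3→Echo 8·14=112, M4→Echo 3·24=72. Service 248; fixed 264; total 512.
{Alpha, Bravo, Charlie, Delta, Echo, Foxtrot}: service 192 + fixed 754 = 946
No other subset beats 449.

Open Charlie and Echo; minimum total cost 449.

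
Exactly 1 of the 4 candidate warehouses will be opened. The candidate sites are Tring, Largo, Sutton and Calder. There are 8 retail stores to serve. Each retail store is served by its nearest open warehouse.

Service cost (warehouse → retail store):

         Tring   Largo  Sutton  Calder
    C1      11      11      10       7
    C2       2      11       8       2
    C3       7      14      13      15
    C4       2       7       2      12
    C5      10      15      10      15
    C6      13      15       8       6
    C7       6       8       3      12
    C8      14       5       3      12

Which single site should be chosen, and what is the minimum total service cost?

With exactly 1 open, each retail store uses its cheapest among the chosen.
{Sutton}: C1→Sutton 10, C2→Sutton 8, C3→Sutton 13, C4→Sutton 2, C5→Sutton 10, C6→Sutton 8, C7→Sutton 3, C8→Sutton 3. Service cost 57.
{Tring}: service cost 65
{Calder}: service cost 81
Among all 4 size-1 choices, {Sutton} is lowest.

Choose Sutton only; total service cost 57.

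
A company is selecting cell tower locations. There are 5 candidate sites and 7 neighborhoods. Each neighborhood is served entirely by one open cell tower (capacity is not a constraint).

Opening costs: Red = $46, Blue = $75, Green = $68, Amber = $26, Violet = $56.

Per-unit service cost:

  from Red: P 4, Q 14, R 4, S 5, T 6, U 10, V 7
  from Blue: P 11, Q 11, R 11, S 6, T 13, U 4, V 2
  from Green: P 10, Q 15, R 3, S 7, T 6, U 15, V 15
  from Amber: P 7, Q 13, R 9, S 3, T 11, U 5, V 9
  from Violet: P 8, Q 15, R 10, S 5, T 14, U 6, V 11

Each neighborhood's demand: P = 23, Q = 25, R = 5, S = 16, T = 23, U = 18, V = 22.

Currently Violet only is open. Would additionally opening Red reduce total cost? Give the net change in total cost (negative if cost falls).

Current service cost with {Violet}: 1361.
Adding Red: each neighborhood re-picks its cheapest; new service cost 942, saving 419.
Extra fixed cost: 46. Net change = 46 − 419 = -373.
(Totals: 1417 → 1044.)

Yes — net change −373 (cost falls by 373).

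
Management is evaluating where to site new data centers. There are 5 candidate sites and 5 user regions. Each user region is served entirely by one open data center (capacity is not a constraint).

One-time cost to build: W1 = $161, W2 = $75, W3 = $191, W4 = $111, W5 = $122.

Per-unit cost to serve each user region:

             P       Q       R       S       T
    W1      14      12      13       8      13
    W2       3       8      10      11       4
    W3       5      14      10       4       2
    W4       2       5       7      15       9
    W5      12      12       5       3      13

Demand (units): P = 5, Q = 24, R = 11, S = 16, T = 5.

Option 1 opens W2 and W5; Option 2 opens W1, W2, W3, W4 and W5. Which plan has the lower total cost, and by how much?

Option 1 is cheaper by 376.

Option 1: {W2, W5}: P→W2 3·5=15, Q→W2 8·24=192, R→W5 5·11=55, S→W5 3·16=48, T→W2 4·5=20. Service 330; fixed 197; total 527.
Option 2: {W1, W2, W3, W4, W5}: P→W4 2·5=10, Q→W4 5·24=120, R→W5 5·11=55, S→W5 3·16=48, T→W3 2·5=10. Service 243; fixed 660; total 903.
Difference: |527 − 903| = 376.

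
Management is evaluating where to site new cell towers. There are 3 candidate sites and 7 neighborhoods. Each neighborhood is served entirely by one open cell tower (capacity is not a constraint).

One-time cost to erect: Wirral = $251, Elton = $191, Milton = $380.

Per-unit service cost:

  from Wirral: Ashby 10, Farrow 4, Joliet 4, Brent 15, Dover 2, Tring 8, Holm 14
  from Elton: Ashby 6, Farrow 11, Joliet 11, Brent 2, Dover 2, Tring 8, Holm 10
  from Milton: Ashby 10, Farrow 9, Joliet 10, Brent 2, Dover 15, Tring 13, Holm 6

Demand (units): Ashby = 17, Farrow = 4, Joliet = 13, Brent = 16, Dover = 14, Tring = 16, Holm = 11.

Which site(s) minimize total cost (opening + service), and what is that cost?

Open Elton only; minimum total cost 778.

For any fixed open set, each neighborhood goes to its cheapest open site; total = fixed + service.
{Elton}: Ashby→Elton 6·17=102, Farrow→Elton 11·4=44, Joliet→Elton 11·13=143, Brent→Elton 2·16=32, Dover→Elton 2·14=28, Tring→Elton 8·16=128, Holm→Elton 10·11=110. Service 587; fixed 191; total 778.
{Wirral, Elton}: Ashby→Elton 6·17=102, Farrow→Wirral 4·4=16, Joliet→Wirral 4·13=52, Brent→Elton 2·16=32, Dover→Wirral 2·14=28, Tring→Wirral 8·16=128, Holm→Elton 10·11=110. Service 468; fixed 442; total 910.
{Wirral}: Ashby→Wirral 10·17=170, Farrow→Wirral 4·4=16, Joliet→Wirral 4·13=52, Brent→Wirral 15·16=240, Dover→Wirral 2·14=28, Tring→Wirral 8·16=128, Holm→Wirral 14·11=154. Service 788; fixed 251; total 1039.
{Wirral, Elton, Milton}: Ashby→Elton 6·17=102, Farrow→Wirral 4·4=16, Joliet→Wirral 4·13=52, Brent→Elton 2·16=32, Dover→Wirral 2·14=28, Tring→Wirral 8·16=128, Holm→Milton 6·11=66. Service 424; fixed 822; total 1246.
No other subset beats 778.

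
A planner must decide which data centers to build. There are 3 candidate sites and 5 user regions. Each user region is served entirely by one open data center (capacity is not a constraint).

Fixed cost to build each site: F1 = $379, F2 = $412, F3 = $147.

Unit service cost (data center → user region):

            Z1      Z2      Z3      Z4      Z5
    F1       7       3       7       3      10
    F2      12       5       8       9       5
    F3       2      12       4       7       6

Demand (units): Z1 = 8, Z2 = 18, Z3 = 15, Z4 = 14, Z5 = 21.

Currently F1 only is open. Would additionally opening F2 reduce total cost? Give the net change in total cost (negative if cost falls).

No — net change +307 (cost rises by 307).

Current service cost with {F1}: 467.
Adding F2: each user region re-picks its cheapest; new service cost 362, saving 105.
Extra fixed cost: 412. Net change = 412 − 105 = 307.
(Totals: 846 → 1153.)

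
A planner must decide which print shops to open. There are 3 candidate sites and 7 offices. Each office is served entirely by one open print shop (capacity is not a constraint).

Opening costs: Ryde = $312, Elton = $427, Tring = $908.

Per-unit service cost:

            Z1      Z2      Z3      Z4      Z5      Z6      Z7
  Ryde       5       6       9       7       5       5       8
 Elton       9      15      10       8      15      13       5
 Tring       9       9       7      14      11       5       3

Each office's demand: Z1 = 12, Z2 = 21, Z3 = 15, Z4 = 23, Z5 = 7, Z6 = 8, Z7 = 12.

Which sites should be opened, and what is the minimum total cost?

Open Ryde only; minimum total cost 965.

For any fixed open set, each office goes to its cheapest open site; total = fixed + service.
{Ryde}: Z1→Ryde 5·12=60, Z2→Ryde 6·21=126, Z3→Ryde 9·15=135, Z4→Ryde 7·23=161, Z5→Ryde 5·7=35, Z6→Ryde 5·8=40, Z7→Ryde 8·12=96. Service 653; fixed 312; total 965.
{Ryde, Elton}: Z1→Ryde 5·12=60, Z2→Ryde 6·21=126, Z3→Ryde 9·15=135, Z4→Ryde 7·23=161, Z5→Ryde 5·7=35, Z6→Ryde 5·8=40, Z7→Elton 5·12=60. Service 617; fixed 739; total 1356.
{Elton}: Z1→Elton 9·12=108, Z2→Elton 15·21=315, Z3→Elton 10·15=150, Z4→Elton 8·23=184, Z5→Elton 15·7=105, Z6→Elton 13·8=104, Z7→Elton 5·12=60. Service 1026; fixed 427; total 1453.
{Ryde, Elton, Tring}: Z1→Ryde 5·12=60, Z2→Ryde 6·21=126, Z3→Tring 7·15=105, Z4→Ryde 7·23=161, Z5→Ryde 5·7=35, Z6→Ryde 5·8=40, Z7→Tring 3·12=36. Service 563; fixed 1647; total 2210.
No other subset beats 965.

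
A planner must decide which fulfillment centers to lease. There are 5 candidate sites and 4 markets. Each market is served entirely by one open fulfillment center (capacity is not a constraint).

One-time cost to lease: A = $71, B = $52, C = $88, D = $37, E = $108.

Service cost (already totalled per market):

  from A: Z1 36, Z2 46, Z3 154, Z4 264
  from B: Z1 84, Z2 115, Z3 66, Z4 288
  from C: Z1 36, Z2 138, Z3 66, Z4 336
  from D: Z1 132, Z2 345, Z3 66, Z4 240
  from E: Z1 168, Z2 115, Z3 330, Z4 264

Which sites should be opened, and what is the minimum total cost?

For any fixed open set, each market goes to its cheapest open site; total = fixed + service.
{A, D}: Z1→A 36, Z2→A 46, Z3→D 66, Z4→D 240. Service 388; fixed 108; total 496.
{A, B}: Z1→A 36, Z2→A 46, Z3→B 66, Z4→A 264. Service 412; fixed 123; total 535.
{A, B, D}: service 388 + fixed 160 = 548
{A, B, C, D, E}: service 388 + fixed 356 = 744
No other subset beats 496.

Open A and D; minimum total cost 496.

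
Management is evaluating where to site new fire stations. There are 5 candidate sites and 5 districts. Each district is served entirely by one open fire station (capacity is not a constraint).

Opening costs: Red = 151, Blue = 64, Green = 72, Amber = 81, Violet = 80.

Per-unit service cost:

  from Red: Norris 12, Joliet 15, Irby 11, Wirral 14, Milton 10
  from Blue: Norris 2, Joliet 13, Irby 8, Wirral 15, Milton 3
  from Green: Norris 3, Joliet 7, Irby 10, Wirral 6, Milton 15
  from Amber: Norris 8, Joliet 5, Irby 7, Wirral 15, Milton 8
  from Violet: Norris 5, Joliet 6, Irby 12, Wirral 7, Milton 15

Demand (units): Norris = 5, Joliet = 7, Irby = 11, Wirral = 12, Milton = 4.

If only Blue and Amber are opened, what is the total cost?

Each district is assigned to its cheapest site among the open ones.
{Blue, Amber}: Norris→Blue 2·5=10, Joliet→Amber 5·7=35, Irby→Amber 7·11=77, Wirral→Blue 15·12=180, Milton→Blue 3·4=12. Service 314; fixed 145; total 459.

Total cost: 459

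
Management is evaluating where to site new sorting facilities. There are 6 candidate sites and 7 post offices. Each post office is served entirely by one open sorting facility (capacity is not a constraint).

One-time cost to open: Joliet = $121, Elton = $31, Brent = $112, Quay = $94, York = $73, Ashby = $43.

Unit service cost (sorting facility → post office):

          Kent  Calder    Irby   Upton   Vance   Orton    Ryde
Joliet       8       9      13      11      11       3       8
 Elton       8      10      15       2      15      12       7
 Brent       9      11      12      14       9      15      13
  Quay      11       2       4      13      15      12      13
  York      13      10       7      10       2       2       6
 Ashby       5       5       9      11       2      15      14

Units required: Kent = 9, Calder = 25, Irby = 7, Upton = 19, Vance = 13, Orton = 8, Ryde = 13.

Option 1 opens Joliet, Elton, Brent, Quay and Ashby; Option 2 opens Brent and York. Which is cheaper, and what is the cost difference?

Option 1 is cheaper by 172.

Option 1: {Joliet, Elton, Brent, Quay, Ashby}: Kent→Ashby 5·9=45, Calder→Quay 2·25=50, Irby→Quay 4·7=28, Upton→Elton 2·19=38, Vance→Ashby 2·13=26, Orton→Joliet 3·8=24, Ryde→Elton 7·13=91. Service 302; fixed 401; total 703.
Option 2: {Brent, York}: Kent→Brent 9·9=81, Calder→York 10·25=250, Irby→York 7·7=49, Upton→York 10·19=190, Vance→York 2·13=26, Orton→York 2·8=16, Ryde→York 6·13=78. Service 690; fixed 185; total 875.
Difference: |703 − 875| = 172.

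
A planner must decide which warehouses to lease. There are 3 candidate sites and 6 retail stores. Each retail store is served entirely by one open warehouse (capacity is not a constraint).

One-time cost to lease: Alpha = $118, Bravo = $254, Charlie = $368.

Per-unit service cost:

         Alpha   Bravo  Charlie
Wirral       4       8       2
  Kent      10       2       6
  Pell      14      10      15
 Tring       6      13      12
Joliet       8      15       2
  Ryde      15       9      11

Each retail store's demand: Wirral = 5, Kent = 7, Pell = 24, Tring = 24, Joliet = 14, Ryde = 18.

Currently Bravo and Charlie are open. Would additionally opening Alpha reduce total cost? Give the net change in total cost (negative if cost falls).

Current service cost with {Bravo, Charlie}: 742.
Adding Alpha: each retail store re-picks its cheapest; new service cost 598, saving 144.
Extra fixed cost: 118. Net change = 118 − 144 = -26.
(Totals: 1364 → 1338.)

Yes — net change −26 (cost falls by 26).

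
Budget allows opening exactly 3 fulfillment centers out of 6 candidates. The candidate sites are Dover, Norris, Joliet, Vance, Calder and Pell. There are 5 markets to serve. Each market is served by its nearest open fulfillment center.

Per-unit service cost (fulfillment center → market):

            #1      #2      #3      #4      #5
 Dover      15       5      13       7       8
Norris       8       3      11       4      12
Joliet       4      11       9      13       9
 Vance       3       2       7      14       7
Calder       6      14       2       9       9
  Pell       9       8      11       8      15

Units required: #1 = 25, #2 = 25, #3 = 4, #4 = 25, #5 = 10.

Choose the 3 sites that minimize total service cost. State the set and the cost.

Choose Norris, Vance and Calder; total service cost 303.

With exactly 3 open, each market uses its cheapest among the chosen.
{Norris, Vance, Calder}: #1→Vance 3·25=75, #2→Vance 2·25=50, #3→Calder 2·4=8, #4→Norris 4·25=100, #5→Vance 7·10=70. Service cost 303.
{Dover, Norris, Vance}: service cost 323
{Norris, Joliet, Vance}: service cost 323
Among all 20 size-3 choices, {Norris, Vance, Calder} is lowest.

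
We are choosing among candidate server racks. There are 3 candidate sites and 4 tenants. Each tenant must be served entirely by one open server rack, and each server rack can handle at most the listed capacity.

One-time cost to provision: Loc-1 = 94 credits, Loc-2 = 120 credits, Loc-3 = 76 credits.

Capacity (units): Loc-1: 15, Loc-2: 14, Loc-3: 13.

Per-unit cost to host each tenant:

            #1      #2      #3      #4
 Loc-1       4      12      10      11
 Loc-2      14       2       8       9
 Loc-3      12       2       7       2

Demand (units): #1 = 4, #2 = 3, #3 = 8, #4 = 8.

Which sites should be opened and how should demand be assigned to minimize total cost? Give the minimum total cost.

Minimum total cost: 288

Open {Loc-1, Loc-3}: #1→Loc-1 4·4=16, #2→Loc-3 2·3=6, #3→Loc-1 10·8=80, #4→Loc-3 2·8=16.
Loads: Loc-1 carries 12/15, Loc-3 carries 11/13. Service 118; fixed 170; total 288.
Next best feasible plan costs 318.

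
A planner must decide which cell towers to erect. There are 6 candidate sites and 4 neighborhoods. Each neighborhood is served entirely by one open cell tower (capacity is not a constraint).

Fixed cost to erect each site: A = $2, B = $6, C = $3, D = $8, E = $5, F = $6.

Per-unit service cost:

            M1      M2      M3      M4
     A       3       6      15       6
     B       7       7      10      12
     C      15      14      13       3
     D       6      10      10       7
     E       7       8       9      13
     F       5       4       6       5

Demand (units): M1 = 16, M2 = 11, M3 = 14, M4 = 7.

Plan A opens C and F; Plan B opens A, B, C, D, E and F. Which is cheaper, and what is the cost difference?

Plan A: {C, F}: M1→F 5·16=80, M2→F 4·11=44, M3→F 6·14=84, M4→C 3·7=21. Service 229; fixed 9; total 238.
Plan B: {A, B, C, D, E, F}: M1→A 3·16=48, M2→F 4·11=44, M3→F 6·14=84, M4→C 3·7=21. Service 197; fixed 30; total 227.
Difference: |238 − 227| = 11.

Plan B is cheaper by 11.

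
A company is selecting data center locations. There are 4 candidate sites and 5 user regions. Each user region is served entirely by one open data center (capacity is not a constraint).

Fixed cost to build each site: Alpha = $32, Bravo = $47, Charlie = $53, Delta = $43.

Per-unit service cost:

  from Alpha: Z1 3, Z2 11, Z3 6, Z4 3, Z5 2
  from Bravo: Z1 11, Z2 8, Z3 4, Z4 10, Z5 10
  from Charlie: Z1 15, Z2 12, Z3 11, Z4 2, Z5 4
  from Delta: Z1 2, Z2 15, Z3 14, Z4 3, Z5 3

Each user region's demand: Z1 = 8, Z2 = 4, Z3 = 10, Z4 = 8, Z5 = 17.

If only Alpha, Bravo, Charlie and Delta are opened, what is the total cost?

Total cost: 313

Each user region is assigned to its cheapest site among the open ones.
{Alpha, Bravo, Charlie, Delta}: Z1→Delta 2·8=16, Z2→Bravo 8·4=32, Z3→Bravo 4·10=40, Z4→Charlie 2·8=16, Z5→Alpha 2·17=34. Service 138; fixed 175; total 313.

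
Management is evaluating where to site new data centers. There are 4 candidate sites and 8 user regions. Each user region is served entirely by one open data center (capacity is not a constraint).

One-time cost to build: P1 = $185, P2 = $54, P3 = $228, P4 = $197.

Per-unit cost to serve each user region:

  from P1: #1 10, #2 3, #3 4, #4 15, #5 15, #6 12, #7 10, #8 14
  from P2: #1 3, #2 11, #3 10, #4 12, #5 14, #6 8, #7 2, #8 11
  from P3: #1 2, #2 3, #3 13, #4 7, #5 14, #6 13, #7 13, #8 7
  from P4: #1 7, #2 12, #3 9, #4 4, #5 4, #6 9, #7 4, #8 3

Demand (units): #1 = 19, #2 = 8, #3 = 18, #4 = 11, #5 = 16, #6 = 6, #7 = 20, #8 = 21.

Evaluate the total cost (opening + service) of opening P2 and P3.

Each user region is assigned to its cheapest site among the open ones.
{P2, P3}: #1→P3 2·19=38, #2→P3 3·8=24, #3→P2 10·18=180, #4→P3 7·11=77, #5→P2 14·16=224, #6→P2 8·6=48, #7→P2 2·20=40, #8→P3 7·21=147. Service 778; fixed 282; total 1060.

Total cost: 1060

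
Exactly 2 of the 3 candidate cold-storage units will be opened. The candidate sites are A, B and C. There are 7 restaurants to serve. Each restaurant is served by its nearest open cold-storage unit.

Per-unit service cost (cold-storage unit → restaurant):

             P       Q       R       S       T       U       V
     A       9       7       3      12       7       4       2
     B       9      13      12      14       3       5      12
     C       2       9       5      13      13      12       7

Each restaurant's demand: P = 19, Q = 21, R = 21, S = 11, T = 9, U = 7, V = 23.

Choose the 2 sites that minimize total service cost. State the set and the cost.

Choose A and C; total service cost 517.

With exactly 2 open, each restaurant uses its cheapest among the chosen.
{A, C}: P→C 2·19=38, Q→A 7·21=147, R→A 3·21=63, S→A 12·11=132, T→A 7·9=63, U→A 4·7=28, V→A 2·23=46. Service cost 517.
{A, B}: service cost 614
{B, C}: service cost 698
Among all 3 size-2 choices, {A, C} is lowest.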